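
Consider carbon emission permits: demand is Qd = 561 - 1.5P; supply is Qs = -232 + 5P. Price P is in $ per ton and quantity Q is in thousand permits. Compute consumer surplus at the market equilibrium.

Consumer surplus = 47628

Equating demand and supply, 561 - 1.5P = -232 + 5P gives 6.5P = 793, so P* = 122.
Substitute back: Q* = 561 - 1.5(122) = 378.
Demand choke price (Qd = 0): P = 561/1.5 = 374. Consumer surplus = ½ × (374 - 122) × 378 = 47628.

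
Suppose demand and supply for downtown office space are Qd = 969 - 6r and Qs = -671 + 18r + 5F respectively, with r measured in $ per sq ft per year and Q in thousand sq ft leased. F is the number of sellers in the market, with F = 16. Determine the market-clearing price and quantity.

r* = 65, Q* = 579

With F = 16, supply is Qs = -591 + 18r.
At equilibrium Qd = Qs, so 969 - 6r = -591 + 18r; collecting terms, 1560 = 24r and r* = 65.
From the demand curve, Q* = 969 - 6(65) = 579.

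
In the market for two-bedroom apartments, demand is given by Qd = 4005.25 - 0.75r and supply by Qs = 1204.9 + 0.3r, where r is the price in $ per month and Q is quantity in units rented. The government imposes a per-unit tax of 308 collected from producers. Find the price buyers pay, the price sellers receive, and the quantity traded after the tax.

r_b = 2755, r_s = 2447, Q = 1939

Producers keep r_s = r_b - 308 per unit, so supply in terms of the buyer price is Qs = 1112.5 + 0.3r_b.
Market clearing requires 4005.25 - 0.75r_b = 1112.5 + 0.3r_b; hence 2892.75 = 1.05r_b and r_b = 2755.
So r_s = 2447 and the quantity traded is Q = 4005.25 - 0.75(2755) = 1939.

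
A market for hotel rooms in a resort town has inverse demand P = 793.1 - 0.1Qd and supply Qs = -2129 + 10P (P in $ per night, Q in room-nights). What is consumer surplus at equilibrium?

Rewriting in direct form: Qd = 7931 - 10P.
Equating demand and supply, 7931 - 10P = -2129 + 10P gives 20P = 10060, so P* = 503.
Plugging P* into demand: Q* = 7931 - 10(503) = 2901.
Demand choke price (Qd = 0): P = 7931/10 = 793.1. Consumer surplus = ½ × (793.1 - 503) × 2901 = 420790.05.

Consumer surplus = 420790.05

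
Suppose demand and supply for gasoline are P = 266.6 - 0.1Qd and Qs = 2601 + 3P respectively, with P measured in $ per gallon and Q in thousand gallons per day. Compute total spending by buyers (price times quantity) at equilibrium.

In direct form, Qd = 2666 - 10P.
The market clears where 2666 - 10P = 2601 + 3P. Rearranging, 13P = 65, hence P* = 5.
From the demand curve, Q* = 2666 - 10(5) = 2616.
Total spending by buyers = P* × Q* = 5 × 2616 = 13080.

Total spending by buyers = 13080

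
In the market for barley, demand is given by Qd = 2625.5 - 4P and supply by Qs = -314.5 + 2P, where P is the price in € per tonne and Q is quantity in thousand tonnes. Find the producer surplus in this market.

Producer surplus = 110722.5625

Equating demand and supply, 2625.5 - 4P = -314.5 + 2P gives 6P = 2940, so P* = 490.
Then Q* = 2625.5 - 4(490) = 665.5.
Supply choke price (Qs = 0): P = 157.25. Producer surplus = ½ × (490 - 157.25) × 665.5 = 110722.5625.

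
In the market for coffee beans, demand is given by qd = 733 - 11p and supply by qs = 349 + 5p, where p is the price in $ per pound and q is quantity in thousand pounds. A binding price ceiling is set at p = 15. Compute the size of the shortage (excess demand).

Evaluating both curves at the ceiling price 15 gives qd = 568, qs = 424.
Shortage = qd - qs = 568 - 424 = 144.

Shortage = 144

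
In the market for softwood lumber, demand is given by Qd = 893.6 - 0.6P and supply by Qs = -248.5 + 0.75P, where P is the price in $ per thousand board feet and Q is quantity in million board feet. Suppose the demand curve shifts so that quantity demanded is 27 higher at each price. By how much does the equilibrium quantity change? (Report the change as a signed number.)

ΔQ = 15

At equilibrium Qd = Qs, so 893.6 - 0.6P = -248.5 + 0.75P; collecting terms, 1142.1 = 1.35P and P* = 846.
From the demand curve, Q* = 893.6 - 0.6(846) = 386.
After the shift, demand is Qd = 920.6 - 0.6P.
The new intersection has 1169.1 = 1.35P, i.e. P = 866, Q = 401.
ΔQ = 401 - 386 = 15.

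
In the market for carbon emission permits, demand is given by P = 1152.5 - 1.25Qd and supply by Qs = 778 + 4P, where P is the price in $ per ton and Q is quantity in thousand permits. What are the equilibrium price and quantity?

Solving each curve for Q: Qd = 922 - 0.8P.
Equating demand and supply, 922 - 0.8P = 778 + 4P gives 4.8P = 144, so P* = 30.
Plugging P* into demand: Q* = 922 - 0.8(30) = 898.

P* = 30, Q* = 898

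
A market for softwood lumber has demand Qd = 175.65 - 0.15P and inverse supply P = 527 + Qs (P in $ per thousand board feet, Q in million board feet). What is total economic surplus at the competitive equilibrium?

Total surplus = 27048

In direct form, Qs = -527 + P.
Set Qd = Qs: 175.65 - 0.15P = -527 + P, so 702.65 = 1.15P and P* = 611.
Plugging P* into demand: Q* = 175.65 - 0.15(611) = 84.
Demand choke price = 1171; supply choke price = 527. CS = ½(1171 - 611)(84) = 23520; PS = ½(611 - 527)(84) = 3528. Total surplus = 27048.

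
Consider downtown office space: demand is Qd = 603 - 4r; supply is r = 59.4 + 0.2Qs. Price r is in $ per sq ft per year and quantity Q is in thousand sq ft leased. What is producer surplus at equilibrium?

Producer surplus = 4120.9

Solving each curve for Q: Qs = -297 + 5r.
At equilibrium Qd = Qs, so 603 - 4r = -297 + 5r; collecting terms, 900 = 9r and r* = 100.
From the demand curve, Q* = 603 - 4(100) = 203.
Supply choke price (Qs = 0): r = 59.4. Producer surplus = ½ × (100 - 59.4) × 203 = 4120.9.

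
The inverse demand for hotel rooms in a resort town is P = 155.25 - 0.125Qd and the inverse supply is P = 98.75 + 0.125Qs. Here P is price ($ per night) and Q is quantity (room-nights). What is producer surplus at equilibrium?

Solving each curve for Q: Qd = 1242 - 8P and Qs = -790 + 8P.
The market clears where 1242 - 8P = -790 + 8P. Rearranging, 16P = 2032, hence P* = 127.
Substitute back: Q* = 1242 - 8(127) = 226.
Supply choke price (Qs = 0): P = 98.75. Producer surplus = ½ × (127 - 98.75) × 226 = 3192.25.

Producer surplus = 3192.25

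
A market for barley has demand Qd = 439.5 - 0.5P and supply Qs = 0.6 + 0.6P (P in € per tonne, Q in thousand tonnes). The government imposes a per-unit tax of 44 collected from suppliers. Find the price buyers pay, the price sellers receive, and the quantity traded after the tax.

The tax drives a wedge P_b - P_s = 44. Substituting P_s = P_b - 44 into supply: Qs = -25.8 + 0.6P_b.
Set Qd = Qs: 439.5 - 0.5P_b = -25.8 + 0.6P_b, so 465.3 = 1.1P_b and P_b = 423.
So P_s = 379 and the quantity traded is Q = 439.5 - 0.5(423) = 228.

P_b = 423, P_s = 379, Q = 228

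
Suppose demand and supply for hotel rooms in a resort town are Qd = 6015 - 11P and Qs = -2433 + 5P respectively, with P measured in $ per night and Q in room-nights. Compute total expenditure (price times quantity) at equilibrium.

Total expenditure = 109296

The market clears where 6015 - 11P = -2433 + 5P. Rearranging, 16P = 8448, hence P* = 528.
From the demand curve, Q* = 6015 - 11(528) = 207.
Total expenditure = P* × Q* = 528 × 207 = 109296.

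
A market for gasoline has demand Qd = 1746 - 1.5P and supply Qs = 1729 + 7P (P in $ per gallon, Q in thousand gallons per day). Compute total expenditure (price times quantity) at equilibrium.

Set Qd = Qs: 1746 - 1.5P = 1729 + 7P, so 17 = 8.5P and P* = 2.
Plugging P* into demand: Q* = 1746 - 1.5(2) = 1743.
Total expenditure = P* × Q* = 2 × 1743 = 3486.

Total expenditure = 3486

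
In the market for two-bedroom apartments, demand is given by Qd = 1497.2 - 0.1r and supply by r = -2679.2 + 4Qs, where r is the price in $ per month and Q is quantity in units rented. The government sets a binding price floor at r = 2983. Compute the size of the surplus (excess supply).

In direct form, Qs = 669.8 + 0.25r.
With r fixed at 2983, quantity demanded is 1198.9 and quantity supplied is 1415.55.
Surplus = Qs - Qd = 1415.55 - 1198.9 = 216.65.

Surplus = 216.65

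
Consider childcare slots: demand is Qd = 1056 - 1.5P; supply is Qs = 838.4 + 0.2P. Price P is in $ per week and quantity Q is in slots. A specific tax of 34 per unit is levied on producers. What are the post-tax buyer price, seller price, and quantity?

P_b = 132, P_s = 98, Q = 858

With a tax of 34 on producers, they supply based on the net price P_s = P_b - 34, so Qs = 831.6 + 0.2P_b.
Set Qd = Qs: 1056 - 1.5P_b = 831.6 + 0.2P_b, so 224.4 = 1.7P_b and P_b = 132.
So P_s = 98 and the quantity traded is Q = 1056 - 1.5(132) = 858.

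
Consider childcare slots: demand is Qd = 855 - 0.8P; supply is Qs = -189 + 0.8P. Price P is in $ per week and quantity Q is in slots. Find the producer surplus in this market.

Set Qd = Qs: 855 - 0.8P = -189 + 0.8P, so 1044 = 1.6P and P* = 652.5.
From the demand curve, Q* = 855 - 0.8(652.5) = 333.
Supply choke price (Qs = 0): P = 236.25. Producer surplus = ½ × (652.5 - 236.25) × 333 = 69305.625.

Producer surplus = 69305.625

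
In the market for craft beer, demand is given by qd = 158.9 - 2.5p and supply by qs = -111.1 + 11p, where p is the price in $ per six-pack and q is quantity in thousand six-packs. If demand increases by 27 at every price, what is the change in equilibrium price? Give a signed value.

Equating demand and supply, 158.9 - 2.5p = -111.1 + 11p gives 13.5p = 270, so p* = 20.
Substitute back: q* = 158.9 - 2.5(20) = 108.9.
After the shift, demand is qd = 185.9 - 2.5p.
Re-solving, 13.5p = 297 gives p = 22 and q = 130.9.
Δp = 22 - 20 = 2.

Δp = 2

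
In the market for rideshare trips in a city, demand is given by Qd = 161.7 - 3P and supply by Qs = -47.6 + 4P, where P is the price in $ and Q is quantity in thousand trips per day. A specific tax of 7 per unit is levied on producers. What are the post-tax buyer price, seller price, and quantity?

The tax drives a wedge P_b - P_s = 7. Substituting P_s = P_b - 7 into supply: Qs = -75.6 + 4P_b.
Set Qd = Qs: 161.7 - 3P_b = -75.6 + 4P_b, so 237.3 = 7P_b and P_b = 33.9.
So P_s = 26.9 and the quantity traded is Q = 161.7 - 3(33.9) = 60.

P_b = 33.9, P_s = 26.9, Q = 60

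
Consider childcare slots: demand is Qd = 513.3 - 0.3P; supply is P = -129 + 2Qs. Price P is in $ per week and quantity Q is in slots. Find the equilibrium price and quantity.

Inverting to quantity form: Qs = 64.5 + 0.5P.
At equilibrium Qd = Qs, so 513.3 - 0.3P = 64.5 + 0.5P; collecting terms, 448.8 = 0.8P and P* = 561.
From the demand curve, Q* = 513.3 - 0.3(561) = 345.

P* = 561, Q* = 345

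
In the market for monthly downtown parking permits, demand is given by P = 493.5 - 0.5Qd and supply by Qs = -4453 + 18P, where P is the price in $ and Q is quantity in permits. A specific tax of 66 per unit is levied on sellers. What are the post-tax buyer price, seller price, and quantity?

P_b = 331.4, P_s = 265.4, Q = 324.2

In direct form, Qd = 987 - 2P.
Sellers keep P_s = P_b - 66 per unit, so supply in terms of the buyer price is Qs = -5641 + 18P_b.
Market clearing requires 987 - 2P_b = -5641 + 18P_b; hence 6628 = 20P_b and P_b = 331.4.
Then P_s = 331.4 - 66 = 265.4 and Q = 987 - 2(331.4) = 324.2.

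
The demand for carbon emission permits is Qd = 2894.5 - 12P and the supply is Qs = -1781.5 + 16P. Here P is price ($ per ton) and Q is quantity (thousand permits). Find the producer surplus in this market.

Producer surplus = 24780.9453125

At equilibrium Qd = Qs, so 2894.5 - 12P = -1781.5 + 16P; collecting terms, 4676 = 28P and P* = 167.
Substitute back: Q* = 2894.5 - 12(167) = 890.5.
Supply choke price (Qs = 0): P = 111.34375. Producer surplus = ½ × (167 - 111.34375) × 890.5 = 24780.9453125.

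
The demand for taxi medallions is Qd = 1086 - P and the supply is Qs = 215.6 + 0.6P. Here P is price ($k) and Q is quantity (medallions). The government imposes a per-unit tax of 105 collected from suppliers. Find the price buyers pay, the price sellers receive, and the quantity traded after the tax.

The tax drives a wedge P_b - P_s = 105. Substituting P_s = P_b - 105 into supply: Qs = 152.6 + 0.6P_b.
Set Qd = Qs: 1086 - P_b = 152.6 + 0.6P_b, so 933.4 = 1.6P_b and P_b = 583.375.
Then P_s = 583.375 - 105 = 478.375 and Q = 1086 - 583.375 = 502.625.

P_b = 583.375, P_s = 478.375, Q = 502.625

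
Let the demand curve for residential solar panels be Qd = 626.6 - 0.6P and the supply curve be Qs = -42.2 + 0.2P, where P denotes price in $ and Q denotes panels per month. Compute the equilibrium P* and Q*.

P* = 836, Q* = 125

At equilibrium Qd = Qs, so 626.6 - 0.6P = -42.2 + 0.2P; collecting terms, 668.8 = 0.8P and P* = 836.
Then Q* = 626.6 - 0.6(836) = 125.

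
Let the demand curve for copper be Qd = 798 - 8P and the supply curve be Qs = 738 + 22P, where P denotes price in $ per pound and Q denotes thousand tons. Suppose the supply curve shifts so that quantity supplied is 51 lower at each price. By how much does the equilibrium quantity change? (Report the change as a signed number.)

Set Qd = Qs: 798 - 8P = 738 + 22P, so 60 = 30P and P* = 2.
Then Q* = 798 - 8(2) = 782.
After the shift, supply is Qs = 687 + 22P.
New equilibrium: 111 = 30P, so P = 3.7 and Q = 768.4.
ΔQ = 768.4 - 782 = -13.6.

ΔQ = -13.6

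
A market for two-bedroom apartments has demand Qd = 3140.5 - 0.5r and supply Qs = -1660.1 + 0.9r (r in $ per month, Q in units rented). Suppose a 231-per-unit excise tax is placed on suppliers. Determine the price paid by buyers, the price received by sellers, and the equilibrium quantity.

With a tax of 231 on suppliers, they supply based on the net price r_s = r_b - 231, so Qs = -1868 + 0.9r_b.
Equate demand and the shifted supply: 3140.5 - 0.5r_b = -1868 + 0.9r_b, giving 1.4r_b = 5008.5, so r_b = 3577.5.
So r_s = 3346.5 and the quantity traded is Q = 3140.5 - 0.5(3577.5) = 1351.75.

r_b = 3577.5, r_s = 3346.5, Q = 1351.75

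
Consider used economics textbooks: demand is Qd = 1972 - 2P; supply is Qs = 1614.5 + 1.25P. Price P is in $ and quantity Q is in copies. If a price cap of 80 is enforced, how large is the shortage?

Shortage = 97.5

With P fixed at 80, quantity demanded is 1812 and quantity supplied is 1714.5.
Shortage = Qd - Qs = 1812 - 1714.5 = 97.5.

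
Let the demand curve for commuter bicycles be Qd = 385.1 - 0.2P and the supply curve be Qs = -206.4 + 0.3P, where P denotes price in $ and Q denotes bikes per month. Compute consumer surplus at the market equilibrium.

The market clears where 385.1 - 0.2P = -206.4 + 0.3P. Rearranging, 0.5P = 591.5, hence P* = 1183.
Plugging P* into demand: Q* = 385.1 - 0.2(1183) = 148.5.
Demand choke price (Qd = 0): P = 385.1/0.2 = 1925.5. Consumer surplus = ½ × (1925.5 - 1183) × 148.5 = 55130.625.

Consumer surplus = 55130.625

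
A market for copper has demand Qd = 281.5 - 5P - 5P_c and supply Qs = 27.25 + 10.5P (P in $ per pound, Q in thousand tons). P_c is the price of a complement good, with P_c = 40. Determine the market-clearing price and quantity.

P* = 3.5, Q* = 64

With P_c = 40, demand is Qd = 81.5 - 5P.
The market clears where 81.5 - 5P = 27.25 + 10.5P. Rearranging, 15.5P = 54.25, hence P* = 3.5.
Plugging P* into demand: Q* = 81.5 - 5(3.5) = 64.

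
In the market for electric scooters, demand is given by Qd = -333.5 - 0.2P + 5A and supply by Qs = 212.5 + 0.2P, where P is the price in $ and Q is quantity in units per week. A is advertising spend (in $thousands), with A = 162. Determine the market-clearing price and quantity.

With A = 162, demand is Qd = 476.5 - 0.2P.
Set Qd = Qs: 476.5 - 0.2P = 212.5 + 0.2P, so 264 = 0.4P and P* = 660.
Substitute back: Q* = 476.5 - 0.2(660) = 344.5.

P* = 660, Q* = 344.5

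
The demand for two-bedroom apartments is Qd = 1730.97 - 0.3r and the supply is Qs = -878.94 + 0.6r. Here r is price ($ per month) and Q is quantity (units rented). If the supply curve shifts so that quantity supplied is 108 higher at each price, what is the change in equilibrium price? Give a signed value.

Δr = -120

The market clears where 1730.97 - 0.3r = -878.94 + 0.6r. Rearranging, 0.9r = 2609.91, hence r* = 2899.9.
Substitute back: Q* = 1730.97 - 0.3(2899.9) = 861.
After the shift, supply is Qs = -770.94 + 0.6r.
New equilibrium: 2501.91 = 0.9r, so r = 2779.9 and Q = 897.
Δr = 2779.9 - 2899.9 = -120.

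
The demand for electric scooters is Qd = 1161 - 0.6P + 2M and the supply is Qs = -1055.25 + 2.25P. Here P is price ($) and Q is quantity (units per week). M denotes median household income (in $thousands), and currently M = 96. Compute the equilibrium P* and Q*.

With M = 96, demand is Qd = 1353 - 0.6P.
At equilibrium Qd = Qs, so 1353 - 0.6P = -1055.25 + 2.25P; collecting terms, 2408.25 = 2.85P and P* = 845.
Plugging P* into demand: Q* = 1353 - 0.6(845) = 846.

P* = 845, Q* = 846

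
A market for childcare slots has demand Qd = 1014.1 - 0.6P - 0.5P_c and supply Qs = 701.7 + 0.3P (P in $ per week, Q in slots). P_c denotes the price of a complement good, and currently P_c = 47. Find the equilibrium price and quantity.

P* = 321, Q* = 798

With P_c = 47, demand is Qd = 990.6 - 0.6P.
Set Qd = Qs: 990.6 - 0.6P = 701.7 + 0.3P, so 288.9 = 0.9P and P* = 321.
Plugging P* into demand: Q* = 990.6 - 0.6(321) = 798.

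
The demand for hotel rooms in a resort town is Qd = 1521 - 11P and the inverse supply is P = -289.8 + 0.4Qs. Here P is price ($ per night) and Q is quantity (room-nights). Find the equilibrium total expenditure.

Rewriting in direct form: Qs = 724.5 + 2.5P.
The market clears where 1521 - 11P = 724.5 + 2.5P. Rearranging, 13.5P = 796.5, hence P* = 59.
Then Q* = 1521 - 11(59) = 872.
Total expenditure = P* × Q* = 59 × 872 = 51448.

Total expenditure = 51448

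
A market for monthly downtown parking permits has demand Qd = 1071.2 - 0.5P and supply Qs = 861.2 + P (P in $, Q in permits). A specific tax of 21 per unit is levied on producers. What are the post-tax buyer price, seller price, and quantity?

P_b = 154, P_s = 133, Q = 994.2

The tax drives a wedge P_b - P_s = 21. Substituting P_s = P_b - 21 into supply: Qs = 840.2 + P_b.
Set Qd = Qs: 1071.2 - 0.5P_b = 840.2 + P_b, so 231 = 1.5P_b and P_b = 154.
Then P_s = 154 - 21 = 133 and Q = 1071.2 - 0.5(154) = 994.2.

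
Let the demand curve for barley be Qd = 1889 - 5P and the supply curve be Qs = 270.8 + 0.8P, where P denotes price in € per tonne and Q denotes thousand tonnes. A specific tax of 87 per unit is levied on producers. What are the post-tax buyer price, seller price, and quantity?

P_b = 291, P_s = 204, Q = 434

The tax drives a wedge P_b - P_s = 87. Substituting P_s = P_b - 87 into supply: Qs = 201.2 + 0.8P_b.
Equate demand and the shifted supply: 1889 - 5P_b = 201.2 + 0.8P_b, giving 5.8P_b = 1687.8, so P_b = 291.
So P_s = 204 and the quantity traded is Q = 1889 - 5(291) = 434.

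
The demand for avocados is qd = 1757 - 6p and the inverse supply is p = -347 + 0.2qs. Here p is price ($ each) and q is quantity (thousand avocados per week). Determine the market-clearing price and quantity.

p* = 2, q* = 1745

In direct form, qs = 1735 + 5p.
The market clears where 1757 - 6p = 1735 + 5p. Rearranging, 11p = 22, hence p* = 2.
Plugging p* into demand: q* = 1757 - 6(2) = 1745.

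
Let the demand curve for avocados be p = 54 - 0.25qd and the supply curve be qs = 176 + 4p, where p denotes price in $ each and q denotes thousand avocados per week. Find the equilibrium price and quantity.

p* = 5, q* = 196

In direct form, qd = 216 - 4p.
The market clears where 216 - 4p = 176 + 4p. Rearranging, 8p = 40, hence p* = 5.
From the demand curve, q* = 216 - 4(5) = 196.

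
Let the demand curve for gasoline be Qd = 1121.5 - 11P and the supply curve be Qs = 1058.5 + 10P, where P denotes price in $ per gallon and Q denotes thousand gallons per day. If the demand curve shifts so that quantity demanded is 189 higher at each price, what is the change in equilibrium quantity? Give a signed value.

ΔQ = 90

At equilibrium Qd = Qs, so 1121.5 - 11P = 1058.5 + 10P; collecting terms, 63 = 21P and P* = 3.
Plugging P* into demand: Q* = 1121.5 - 11(3) = 1088.5.
After the shift, demand is Qd = 1310.5 - 11P.
The new intersection has 252 = 21P, i.e. P = 12, Q = 1178.5.
ΔQ = 1178.5 - 1088.5 = 90.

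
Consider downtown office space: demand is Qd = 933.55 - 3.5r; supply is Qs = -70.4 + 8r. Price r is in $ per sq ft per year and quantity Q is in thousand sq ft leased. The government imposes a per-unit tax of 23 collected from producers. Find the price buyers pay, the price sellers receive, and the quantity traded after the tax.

r_b = 103.3, r_s = 80.3, Q = 572

The tax drives a wedge r_b - r_s = 23. Substituting r_s = r_b - 23 into supply: Qs = -254.4 + 8r_b.
Equate demand and the shifted supply: 933.55 - 3.5r_b = -254.4 + 8r_b, giving 11.5r_b = 1187.95, so r_b = 103.3.
So r_s = 80.3 and the quantity traded is Q = 933.55 - 3.5(103.3) = 572.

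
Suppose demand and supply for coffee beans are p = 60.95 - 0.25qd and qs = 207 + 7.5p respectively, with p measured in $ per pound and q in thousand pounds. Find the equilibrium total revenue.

Solving each curve for q: qd = 243.8 - 4p.
At equilibrium qd = qs, so 243.8 - 4p = 207 + 7.5p; collecting terms, 36.8 = 11.5p and p* = 3.2.
Substitute back: q* = 243.8 - 4(3.2) = 231.
Total revenue = p* × q* = 3.2 × 231 = 739.2.

Total revenue = 739.2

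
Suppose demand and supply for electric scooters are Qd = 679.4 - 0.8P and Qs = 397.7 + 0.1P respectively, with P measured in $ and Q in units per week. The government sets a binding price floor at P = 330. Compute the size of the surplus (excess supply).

Surplus = 15.3

At P = 330: Qd = 415.4 and Qs = 430.7.
Surplus = Qs - Qd = 430.7 - 415.4 = 15.3.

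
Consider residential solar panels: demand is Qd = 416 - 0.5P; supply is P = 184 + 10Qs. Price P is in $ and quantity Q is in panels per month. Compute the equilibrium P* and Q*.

P* = 724, Q* = 54

Inverting to quantity form: Qs = -18.4 + 0.1P.
Set Qd = Qs: 416 - 0.5P = -18.4 + 0.1P, so 434.4 = 0.6P and P* = 724.
Plugging P* into demand: Q* = 416 - 0.5(724) = 54.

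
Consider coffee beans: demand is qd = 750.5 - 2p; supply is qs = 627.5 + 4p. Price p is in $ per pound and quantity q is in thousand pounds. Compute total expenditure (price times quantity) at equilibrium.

Equating demand and supply, 750.5 - 2p = 627.5 + 4p gives 6p = 123, so p* = 20.5.
Substitute back: q* = 750.5 - 2(20.5) = 709.5.
Total expenditure = p* × q* = 20.5 × 709.5 = 14544.75.

Total expenditure = 14544.75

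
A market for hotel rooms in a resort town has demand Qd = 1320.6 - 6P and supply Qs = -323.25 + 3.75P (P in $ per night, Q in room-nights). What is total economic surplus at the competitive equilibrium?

Set Qd = Qs: 1320.6 - 6P = -323.25 + 3.75P, so 1643.85 = 9.75P and P* = 168.6.
Substitute back: Q* = 1320.6 - 6(168.6) = 309.
Demand choke price = 220.1; supply choke price = 86.2. CS = ½(220.1 - 168.6)(309) = 7956.75; PS = ½(168.6 - 86.2)(309) = 12730.8. Total surplus = 20687.55.

Total surplus = 20687.55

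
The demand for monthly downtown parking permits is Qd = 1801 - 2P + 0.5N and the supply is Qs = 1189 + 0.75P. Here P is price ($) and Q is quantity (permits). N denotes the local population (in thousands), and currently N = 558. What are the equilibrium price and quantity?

P* = 324, Q* = 1432

With N = 558, demand is Qd = 2080 - 2P.
Set Qd = Qs: 2080 - 2P = 1189 + 0.75P, so 891 = 2.75P and P* = 324.
Then Q* = 2080 - 2(324) = 1432.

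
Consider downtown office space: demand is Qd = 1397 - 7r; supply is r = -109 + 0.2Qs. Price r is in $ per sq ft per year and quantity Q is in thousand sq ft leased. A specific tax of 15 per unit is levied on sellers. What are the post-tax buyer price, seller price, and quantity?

Solving each curve for Q: Qs = 545 + 5r.
The tax drives a wedge r_b - r_s = 15. Substituting r_s = r_b - 15 into supply: Qs = 470 + 5r_b.
Market clearing requires 1397 - 7r_b = 470 + 5r_b; hence 927 = 12r_b and r_b = 77.25.
So r_s = 62.25 and the quantity traded is Q = 1397 - 7(77.25) = 856.25.

r_b = 77.25, r_s = 62.25, Q = 856.25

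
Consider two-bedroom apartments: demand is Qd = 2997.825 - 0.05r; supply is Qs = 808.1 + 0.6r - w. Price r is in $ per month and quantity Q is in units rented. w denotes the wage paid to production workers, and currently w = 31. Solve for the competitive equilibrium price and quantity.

r* = 3416.5, Q* = 2827

With w = 31, supply is Qs = 777.1 + 0.6r.
Set Qd = Qs: 2997.825 - 0.05r = 777.1 + 0.6r, so 2220.725 = 0.65r and r* = 3416.5.
Substitute back: Q* = 2997.825 - 0.05(3416.5) = 2827.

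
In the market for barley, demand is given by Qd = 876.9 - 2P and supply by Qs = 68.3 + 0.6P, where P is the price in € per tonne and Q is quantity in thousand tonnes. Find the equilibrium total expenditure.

Equating demand and supply, 876.9 - 2P = 68.3 + 0.6P gives 2.6P = 808.6, so P* = 311.
Plugging P* into demand: Q* = 876.9 - 2(311) = 254.9.
Total expenditure = P* × Q* = 311 × 254.9 = 79273.9.

Total expenditure = 79273.9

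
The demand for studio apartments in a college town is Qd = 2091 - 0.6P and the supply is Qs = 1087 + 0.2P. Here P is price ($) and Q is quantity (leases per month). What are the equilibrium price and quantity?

Equating demand and supply, 2091 - 0.6P = 1087 + 0.2P gives 0.8P = 1004, so P* = 1255.
Plugging P* into demand: Q* = 2091 - 0.6(1255) = 1338.

P* = 1255, Q* = 1338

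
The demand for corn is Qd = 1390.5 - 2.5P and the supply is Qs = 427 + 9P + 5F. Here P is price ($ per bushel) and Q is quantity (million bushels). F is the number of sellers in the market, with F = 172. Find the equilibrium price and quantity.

With F = 172, supply is Qs = 1287 + 9P.
Set Qd = Qs: 1390.5 - 2.5P = 1287 + 9P, so 103.5 = 11.5P and P* = 9.
From the demand curve, Q* = 1390.5 - 2.5(9) = 1368.

P* = 9, Q* = 1368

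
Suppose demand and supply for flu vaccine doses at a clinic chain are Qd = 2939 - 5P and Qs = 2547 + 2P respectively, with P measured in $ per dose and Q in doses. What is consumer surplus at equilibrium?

At equilibrium Qd = Qs, so 2939 - 5P = 2547 + 2P; collecting terms, 392 = 7P and P* = 56.
Then Q* = 2939 - 5(56) = 2659.
Demand choke price (Qd = 0): P = 2939/5 = 587.8. Consumer surplus = ½ × (587.8 - 56) × 2659 = 707028.1.

Consumer surplus = 707028.1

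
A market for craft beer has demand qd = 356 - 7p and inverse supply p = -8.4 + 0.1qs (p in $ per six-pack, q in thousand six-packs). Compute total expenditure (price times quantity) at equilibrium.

In direct form, qs = 84 + 10p.
Equating demand and supply, 356 - 7p = 84 + 10p gives 17p = 272, so p* = 16.
Plugging p* into demand: q* = 356 - 7(16) = 244.
Total expenditure = p* × q* = 16 × 244 = 3904.

Total expenditure = 3904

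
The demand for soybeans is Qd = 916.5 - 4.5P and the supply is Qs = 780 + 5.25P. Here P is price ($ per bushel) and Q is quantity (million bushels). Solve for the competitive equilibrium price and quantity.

P* = 14, Q* = 853.5

At equilibrium Qd = Qs, so 916.5 - 4.5P = 780 + 5.25P; collecting terms, 136.5 = 9.75P and P* = 14.
Plugging P* into demand: Q* = 916.5 - 4.5(14) = 853.5.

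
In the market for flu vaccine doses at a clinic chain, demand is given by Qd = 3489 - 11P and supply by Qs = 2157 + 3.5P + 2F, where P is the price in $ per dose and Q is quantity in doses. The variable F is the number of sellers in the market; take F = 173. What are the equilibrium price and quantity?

With F = 173, supply is Qs = 2503 + 3.5P.
Set Qd = Qs: 3489 - 11P = 2503 + 3.5P, so 986 = 14.5P and P* = 68.
From the demand curve, Q* = 3489 - 11(68) = 2741.

P* = 68, Q* = 2741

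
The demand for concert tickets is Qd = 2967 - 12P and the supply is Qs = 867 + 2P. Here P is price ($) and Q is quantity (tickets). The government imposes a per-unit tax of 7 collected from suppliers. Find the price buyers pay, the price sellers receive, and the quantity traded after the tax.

P_b = 151, P_s = 144, Q = 1155

Suppliers keep P_s = P_b - 7 per unit, so supply in terms of the buyer price is Qs = 853 + 2P_b.
Market clearing requires 2967 - 12P_b = 853 + 2P_b; hence 2114 = 14P_b and P_b = 151.
Then P_s = 151 - 7 = 144 and Q = 2967 - 12(151) = 1155.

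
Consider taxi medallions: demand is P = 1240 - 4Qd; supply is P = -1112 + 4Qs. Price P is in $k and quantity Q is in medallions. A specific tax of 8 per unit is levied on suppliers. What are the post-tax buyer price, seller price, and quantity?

P_b = 68, P_s = 60, Q = 293

Rewriting in direct form: Qd = 310 - 0.25P and Qs = 278 + 0.25P.
Suppliers keep P_s = P_b - 8 per unit, so supply in terms of the buyer price is Qs = 276 + 0.25P_b.
Set Qd = Qs: 310 - 0.25P_b = 276 + 0.25P_b, so 34 = 0.5P_b and P_b = 68.
So P_s = 60 and the quantity traded is Q = 310 - 0.25(68) = 293.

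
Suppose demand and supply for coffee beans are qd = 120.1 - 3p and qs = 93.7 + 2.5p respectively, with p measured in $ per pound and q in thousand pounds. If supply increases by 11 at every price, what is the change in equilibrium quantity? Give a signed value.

Δq = 6

The market clears where 120.1 - 3p = 93.7 + 2.5p. Rearranging, 5.5p = 26.4, hence p* = 4.8.
Plugging p* into demand: q* = 120.1 - 3(4.8) = 105.7.
After the shift, supply is qs = 104.7 + 2.5p.
Re-solving, 5.5p = 15.4 gives p = 2.8 and q = 111.7.
Δq = 111.7 - 105.7 = 6.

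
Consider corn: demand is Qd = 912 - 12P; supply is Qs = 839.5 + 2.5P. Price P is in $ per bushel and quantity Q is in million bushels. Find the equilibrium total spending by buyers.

Total spending by buyers = 4260

At equilibrium Qd = Qs, so 912 - 12P = 839.5 + 2.5P; collecting terms, 72.5 = 14.5P and P* = 5.
Plugging P* into demand: Q* = 912 - 12(5) = 852.
Total spending by buyers = P* × Q* = 5 × 852 = 4260.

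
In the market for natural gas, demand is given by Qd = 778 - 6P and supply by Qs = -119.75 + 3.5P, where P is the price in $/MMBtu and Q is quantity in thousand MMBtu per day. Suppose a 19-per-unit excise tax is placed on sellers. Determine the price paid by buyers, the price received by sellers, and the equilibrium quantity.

P_b = 101.5, P_s = 82.5, Q = 169

Sellers keep P_s = P_b - 19 per unit, so supply in terms of the buyer price is Qs = -186.25 + 3.5P_b.
Market clearing requires 778 - 6P_b = -186.25 + 3.5P_b; hence 964.25 = 9.5P_b and P_b = 101.5.
So P_s = 82.5 and the quantity traded is Q = 778 - 6(101.5) = 169.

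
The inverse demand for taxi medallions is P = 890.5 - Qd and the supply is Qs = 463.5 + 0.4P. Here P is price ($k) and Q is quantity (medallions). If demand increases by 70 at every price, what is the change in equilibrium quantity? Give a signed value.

Solving each curve for Q: Qd = 890.5 - P.
At equilibrium Qd = Qs, so 890.5 - P = 463.5 + 0.4P; collecting terms, 427 = 1.4P and P* = 305.
Then Q* = 890.5 - 305 = 585.5.
After the shift, demand is Qd = 960.5 - P.
The new intersection has 497 = 1.4P, i.e. P = 355, Q = 605.5.
ΔQ = 605.5 - 585.5 = 20.

ΔQ = 20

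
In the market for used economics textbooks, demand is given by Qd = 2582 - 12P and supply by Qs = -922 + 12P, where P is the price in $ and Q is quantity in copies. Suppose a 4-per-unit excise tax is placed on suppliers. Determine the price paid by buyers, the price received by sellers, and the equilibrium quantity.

P_b = 148, P_s = 144, Q = 806

With a tax of 4 on suppliers, they supply based on the net price P_s = P_b - 4, so Qs = -970 + 12P_b.
Equate demand and the shifted supply: 2582 - 12P_b = -970 + 12P_b, giving 24P_b = 3552, so P_b = 148.
So P_s = 144 and the quantity traded is Q = 2582 - 12(148) = 806.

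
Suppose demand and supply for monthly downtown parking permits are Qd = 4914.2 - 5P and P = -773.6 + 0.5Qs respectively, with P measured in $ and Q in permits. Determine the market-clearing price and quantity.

P* = 481, Q* = 2509.2

Inverting to quantity form: Qs = 1547.2 + 2P.
The market clears where 4914.2 - 5P = 1547.2 + 2P. Rearranging, 7P = 3367, hence P* = 481.
Then Q* = 4914.2 - 5(481) = 2509.2.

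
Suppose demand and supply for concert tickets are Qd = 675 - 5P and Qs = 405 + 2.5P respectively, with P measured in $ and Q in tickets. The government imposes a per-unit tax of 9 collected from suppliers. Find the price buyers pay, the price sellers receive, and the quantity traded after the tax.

P_b = 39, P_s = 30, Q = 480

Suppliers keep P_s = P_b - 9 per unit, so supply in terms of the buyer price is Qs = 382.5 + 2.5P_b.
Set Qd = Qs: 675 - 5P_b = 382.5 + 2.5P_b, so 292.5 = 7.5P_b and P_b = 39.
So P_s = 30 and the quantity traded is Q = 675 - 5(39) = 480.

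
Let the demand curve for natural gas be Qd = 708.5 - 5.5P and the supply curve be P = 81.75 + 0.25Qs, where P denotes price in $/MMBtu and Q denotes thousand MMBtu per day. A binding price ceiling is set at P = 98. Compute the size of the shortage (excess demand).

Inverting to quantity form: Qs = -327 + 4P.
At P = 98: Qd = 169.5 and Qs = 65.
Shortage = Qd - Qs = 169.5 - 65 = 104.5.

Shortage = 104.5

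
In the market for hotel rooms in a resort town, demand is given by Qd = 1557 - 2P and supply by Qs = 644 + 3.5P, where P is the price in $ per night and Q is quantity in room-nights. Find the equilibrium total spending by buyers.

Total spending by buyers = 203350

The market clears where 1557 - 2P = 644 + 3.5P. Rearranging, 5.5P = 913, hence P* = 166.
From the demand curve, Q* = 1557 - 2(166) = 1225.
Total spending by buyers = P* × Q* = 166 × 1225 = 203350.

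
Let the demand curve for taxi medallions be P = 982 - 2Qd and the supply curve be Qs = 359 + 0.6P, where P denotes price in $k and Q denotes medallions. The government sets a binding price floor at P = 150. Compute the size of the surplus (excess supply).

Inverting to quantity form: Qd = 491 - 0.5P.
Evaluating both curves at the floor price 150 gives Qd = 416, Qs = 449.
Surplus = Qs - Qd = 449 - 416 = 33.

Surplus = 33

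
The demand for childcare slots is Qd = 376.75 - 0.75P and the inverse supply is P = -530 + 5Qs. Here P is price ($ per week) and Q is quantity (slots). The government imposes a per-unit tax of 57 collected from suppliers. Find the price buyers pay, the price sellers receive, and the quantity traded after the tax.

P_b = 297, P_s = 240, Q = 154

Rewriting in direct form: Qs = 106 + 0.2P.
Suppliers keep P_s = P_b - 57 per unit, so supply in terms of the buyer price is Qs = 94.6 + 0.2P_b.
Market clearing requires 376.75 - 0.75P_b = 94.6 + 0.2P_b; hence 282.15 = 0.95P_b and P_b = 297.
Then P_s = 297 - 57 = 240 and Q = 376.75 - 0.75(297) = 154.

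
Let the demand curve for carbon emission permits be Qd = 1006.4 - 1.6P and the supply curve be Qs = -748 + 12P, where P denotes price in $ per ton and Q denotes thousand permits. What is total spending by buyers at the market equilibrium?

Total spending by buyers = 103200

The market clears where 1006.4 - 1.6P = -748 + 12P. Rearranging, 13.6P = 1754.4, hence P* = 129.
Substitute back: Q* = 1006.4 - 1.6(129) = 800.
Total spending by buyers = P* × Q* = 129 × 800 = 103200.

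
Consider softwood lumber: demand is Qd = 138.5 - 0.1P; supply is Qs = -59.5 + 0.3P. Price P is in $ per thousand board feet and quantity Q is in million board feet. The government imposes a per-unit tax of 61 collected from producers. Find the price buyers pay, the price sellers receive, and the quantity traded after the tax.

P_b = 540.75, P_s = 479.75, Q = 84.425

Producers keep P_s = P_b - 61 per unit, so supply in terms of the buyer price is Qs = -77.8 + 0.3P_b.
Set Qd = Qs: 138.5 - 0.1P_b = -77.8 + 0.3P_b, so 216.3 = 0.4P_b and P_b = 540.75.
Then P_s = 540.75 - 61 = 479.75 and Q = 138.5 - 0.1(540.75) = 84.425.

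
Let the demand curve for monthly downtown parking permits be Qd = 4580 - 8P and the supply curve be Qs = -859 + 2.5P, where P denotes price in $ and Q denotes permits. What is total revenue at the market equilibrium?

Total revenue = 225848

Equating demand and supply, 4580 - 8P = -859 + 2.5P gives 10.5P = 5439, so P* = 518.
From the demand curve, Q* = 4580 - 8(518) = 436.
Total revenue = P* × Q* = 518 × 436 = 225848.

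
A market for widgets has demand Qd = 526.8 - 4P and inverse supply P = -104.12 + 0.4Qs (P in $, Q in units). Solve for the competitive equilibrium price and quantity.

In direct form, Qs = 260.3 + 2.5P.
Set Qd = Qs: 526.8 - 4P = 260.3 + 2.5P, so 266.5 = 6.5P and P* = 41.
Substitute back: Q* = 526.8 - 4(41) = 362.8.

P* = 41, Q* = 362.8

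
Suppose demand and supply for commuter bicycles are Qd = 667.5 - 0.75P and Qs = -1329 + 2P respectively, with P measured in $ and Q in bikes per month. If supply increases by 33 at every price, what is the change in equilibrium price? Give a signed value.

At equilibrium Qd = Qs, so 667.5 - 0.75P = -1329 + 2P; collecting terms, 1996.5 = 2.75P and P* = 726.
From the demand curve, Q* = 667.5 - 0.75(726) = 123.
After the shift, supply is Qs = -1296 + 2P.
The new intersection has 1963.5 = 2.75P, i.e. P = 714, Q = 132.
ΔP = 714 - 726 = -12.

ΔP = -12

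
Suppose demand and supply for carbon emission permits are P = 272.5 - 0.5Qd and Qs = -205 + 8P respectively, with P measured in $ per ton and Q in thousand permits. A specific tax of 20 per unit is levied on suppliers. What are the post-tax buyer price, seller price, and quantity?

In direct form, Qd = 545 - 2P.
Suppliers keep P_s = P_b - 20 per unit, so supply in terms of the buyer price is Qs = -365 + 8P_b.
Equate demand and the shifted supply: 545 - 2P_b = -365 + 8P_b, giving 10P_b = 910, so P_b = 91.
Then P_s = 91 - 20 = 71 and Q = 545 - 2(91) = 363.

P_b = 91, P_s = 71, Q = 363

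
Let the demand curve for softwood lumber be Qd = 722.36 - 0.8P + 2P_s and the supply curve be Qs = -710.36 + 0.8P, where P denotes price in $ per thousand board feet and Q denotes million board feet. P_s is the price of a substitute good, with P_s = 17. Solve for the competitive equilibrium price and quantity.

With P_s = 17, demand is Qd = 756.36 - 0.8P.
The market clears where 756.36 - 0.8P = -710.36 + 0.8P. Rearranging, 1.6P = 1466.72, hence P* = 916.7.
Then Q* = 756.36 - 0.8(916.7) = 23.

P* = 916.7, Q* = 23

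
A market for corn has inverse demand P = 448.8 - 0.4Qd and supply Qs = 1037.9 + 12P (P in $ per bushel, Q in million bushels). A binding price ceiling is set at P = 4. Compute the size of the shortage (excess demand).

Shortage = 26.1

Solving each curve for Q: Qd = 1122 - 2.5P.
With P fixed at 4, quantity demanded is 1112 and quantity supplied is 1085.9.
Shortage = Qd - Qs = 1112 - 1085.9 = 26.1.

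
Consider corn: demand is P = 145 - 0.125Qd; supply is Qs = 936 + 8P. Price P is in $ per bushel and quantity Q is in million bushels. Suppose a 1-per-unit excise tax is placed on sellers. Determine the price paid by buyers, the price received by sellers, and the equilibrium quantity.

Solving each curve for Q: Qd = 1160 - 8P.
With a tax of 1 on sellers, they supply based on the net price P_s = P_b - 1, so Qs = 928 + 8P_b.
Equate demand and the shifted supply: 1160 - 8P_b = 928 + 8P_b, giving 16P_b = 232, so P_b = 14.5.
Then P_s = 14.5 - 1 = 13.5 and Q = 1160 - 8(14.5) = 1044.

P_b = 14.5, P_s = 13.5, Q = 1044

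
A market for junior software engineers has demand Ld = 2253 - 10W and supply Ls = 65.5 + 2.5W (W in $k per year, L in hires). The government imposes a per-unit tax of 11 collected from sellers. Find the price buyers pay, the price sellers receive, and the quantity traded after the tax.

Sellers keep W_s = W_b - 11 per unit, so supply in terms of the buyer price is Ls = 38 + 2.5W_b.
Market clearing requires 2253 - 10W_b = 38 + 2.5W_b; hence 2215 = 12.5W_b and W_b = 177.2.
So W_s = 166.2 and the quantity traded is L = 2253 - 10(177.2) = 481.

W_b = 177.2, W_s = 166.2, L = 481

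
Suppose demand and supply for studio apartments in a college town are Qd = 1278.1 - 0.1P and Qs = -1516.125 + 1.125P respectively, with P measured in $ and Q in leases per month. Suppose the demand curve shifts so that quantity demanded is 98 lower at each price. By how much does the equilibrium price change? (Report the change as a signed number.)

ΔP = -80

Set Qd = Qs: 1278.1 - 0.1P = -1516.125 + 1.125P, so 2794.225 = 1.225P and P* = 2281.
Substitute back: Q* = 1278.1 - 0.1(2281) = 1050.
After the shift, demand is Qd = 1180.1 - 0.1P.
The new intersection has 2696.225 = 1.225P, i.e. P = 2201, Q = 960.
ΔP = 2201 - 2281 = -80.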